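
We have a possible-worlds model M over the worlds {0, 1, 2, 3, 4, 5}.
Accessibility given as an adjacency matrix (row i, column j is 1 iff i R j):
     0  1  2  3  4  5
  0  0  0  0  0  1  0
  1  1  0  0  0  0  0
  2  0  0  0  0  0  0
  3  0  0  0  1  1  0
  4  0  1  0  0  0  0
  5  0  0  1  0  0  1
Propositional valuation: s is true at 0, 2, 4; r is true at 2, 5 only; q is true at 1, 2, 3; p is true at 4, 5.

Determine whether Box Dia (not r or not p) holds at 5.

No

At 5: Box Dia (not r or not p) requires Dia (not r or not p) at every successor {2, 5}.
  Dia (not r or not p) fails at 2, so Box Dia (not r or not p) is false at 5.
    At 2: no accessible worlds, so Dia (not r or not p) is false.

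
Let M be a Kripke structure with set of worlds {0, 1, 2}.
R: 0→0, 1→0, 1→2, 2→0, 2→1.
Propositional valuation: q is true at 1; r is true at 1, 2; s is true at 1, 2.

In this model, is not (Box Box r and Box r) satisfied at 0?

Yes

At 0: Box Box r and Box r is false, so not (Box Box r and Box r) is true.
  At 0: Box Box r is false, Box r is false, so Box Box r and Box r is false.
    At 0: Box Box r requires Box r at every successor {0}.
      Box r fails at 0, so Box Box r is false at 0.
    At 0: Box r requires r at every successor {0}.
      r fails at 0, so Box r is false at 0.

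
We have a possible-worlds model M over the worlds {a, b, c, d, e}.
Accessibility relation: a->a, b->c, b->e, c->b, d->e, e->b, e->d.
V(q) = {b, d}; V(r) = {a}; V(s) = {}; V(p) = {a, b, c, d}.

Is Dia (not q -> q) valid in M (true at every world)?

Let φ = Dia (not q -> q). Evaluate φ at each world:
  a (successors {a}): φ is false.
  b (successors {c, e}): φ is false.
  c (successors {b}): φ is true.
  d (successors {e}): φ is false.
  e (successors {b, d}): φ is true.
Detail at a (counterexample):
  At a: Dia (not q -> q) requires not q -> q at some successor in {a}.
    At a: not q -> q is false.
  So Dia (not q -> q) is false at a.

No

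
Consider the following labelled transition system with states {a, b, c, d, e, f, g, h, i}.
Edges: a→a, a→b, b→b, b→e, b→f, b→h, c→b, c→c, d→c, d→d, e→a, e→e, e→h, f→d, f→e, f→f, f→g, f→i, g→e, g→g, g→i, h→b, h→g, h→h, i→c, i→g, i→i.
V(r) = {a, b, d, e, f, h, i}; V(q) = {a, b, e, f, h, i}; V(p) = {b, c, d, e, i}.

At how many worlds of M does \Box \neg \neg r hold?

3

Let φ = \Box \neg \neg r. Evaluate φ at each world:
  a (successors {a, b}): φ is true.
  b (successors {b, e, f, h}): φ is true.
  c (successors {b, c}): φ is false.
  d (successors {c, d}): φ is false.
  e (successors {a, e, h}): φ is true.
  f (successors {d, e, f, g, i}): φ is false.
  g (successors {e, g, i}): φ is false.
  h (successors {b, g, h}): φ is false.
  i (successors {c, g, i}): φ is false.
For instance, at b:
  At b: \Box \neg \neg r requires \neg \neg r at every successor {b, e, f, h}.
    At b: \neg \neg r is true.
    At e: \neg \neg r is true.
    At f: \neg \neg r is true.
    At h: \neg \neg r is true.
  So \Box \neg \neg r is true at b.
Satisfying worlds: {a, b, e}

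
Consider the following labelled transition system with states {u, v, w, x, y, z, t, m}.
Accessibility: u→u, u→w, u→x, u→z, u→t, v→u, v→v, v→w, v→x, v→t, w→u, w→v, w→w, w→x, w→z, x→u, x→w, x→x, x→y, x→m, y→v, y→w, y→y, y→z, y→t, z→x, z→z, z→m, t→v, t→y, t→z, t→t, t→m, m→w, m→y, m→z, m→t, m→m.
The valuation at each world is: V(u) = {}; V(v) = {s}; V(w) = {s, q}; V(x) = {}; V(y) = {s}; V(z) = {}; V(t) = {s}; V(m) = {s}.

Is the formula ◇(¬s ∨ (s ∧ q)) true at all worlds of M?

Yes

Let φ = ◇(¬s ∨ (s ∧ q)). Evaluate φ at each world:
  u (successors {u, w, x, z, t}): φ is true.
  v (successors {u, v, w, x, t}): φ is true.
  w (successors {u, v, w, x, z}): φ is true.
  x (successors {u, w, x, y, m}): φ is true.
  y (successors {v, w, y, z, t}): φ is true.
  z (successors {x, z, m}): φ is true.
  t (successors {v, y, z, t, m}): φ is true.
  m (successors {w, y, z, t, m}): φ is true.
For instance, at u:
  At u: ◇(¬s ∨ (s ∧ q)) requires ¬s ∨ (s ∧ q) at some successor in {u, w, x, z, t}.
    ¬s ∨ (s ∧ q) holds at u, so ◇(¬s ∨ (s ∧ q)) is true at u.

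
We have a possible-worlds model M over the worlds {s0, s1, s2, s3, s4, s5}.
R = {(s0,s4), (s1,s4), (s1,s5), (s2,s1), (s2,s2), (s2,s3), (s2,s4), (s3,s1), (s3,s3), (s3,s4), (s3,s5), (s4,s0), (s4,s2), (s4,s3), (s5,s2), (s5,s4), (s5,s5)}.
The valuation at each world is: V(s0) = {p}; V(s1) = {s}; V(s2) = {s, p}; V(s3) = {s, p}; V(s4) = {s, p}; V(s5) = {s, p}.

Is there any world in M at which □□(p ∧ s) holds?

No

Recall that □ψ holds at a world iff ψ holds at every accessible world, and ◇ψ holds iff ψ holds at some accessible world.
Let φ = □□(p ∧ s). Evaluate φ at each world:
  s0 (successors {s4}): φ is false.
  s1 (successors {s4, s5}): φ is false.
  s2 (successors {s1, s2, s3, s4}): φ is false.
  s3 (successors {s1, s3, s4, s5}): φ is false.
  s4 (successors {s0, s2, s3}): φ is false.
  s5 (successors {s2, s4, s5}): φ is false.
For instance, at s3:
  At s3: □□(p ∧ s) requires □(p ∧ s) at every successor {s1, s3, s4, s5}.
    □(p ∧ s) fails at s3, so □□(p ∧ s) is false at s3.
      At s3: □(p ∧ s) requires p ∧ s at every successor {s1, s3, s4, s5}.
        p ∧ s fails at s1, so □(p ∧ s) is false at s3.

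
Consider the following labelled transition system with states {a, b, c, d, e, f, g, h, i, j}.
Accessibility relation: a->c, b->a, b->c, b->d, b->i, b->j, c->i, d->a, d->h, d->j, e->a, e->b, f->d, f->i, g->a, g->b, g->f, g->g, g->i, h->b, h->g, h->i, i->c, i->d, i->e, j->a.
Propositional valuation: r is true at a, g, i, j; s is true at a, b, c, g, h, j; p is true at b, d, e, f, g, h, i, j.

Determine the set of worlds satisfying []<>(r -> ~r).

Recall that []ψ holds at a world iff ψ holds at every accessible world, and <>ψ holds iff ψ holds at some accessible world.
Let φ = []<>(r -> ~r). Evaluate φ at each world:
  a (successors {c}): φ is false.
  b (successors {a, c, d, i, j}): φ is false.
  c (successors {i}): φ is true.
  d (successors {a, h, j}): φ is false.
  e (successors {a, b}): φ is true.
  f (successors {d, i}): φ is true.
  g (successors {a, b, f, g, i}): φ is true.
  h (successors {b, g, i}): φ is true.
  i (successors {c, d, e}): φ is false.
  j (successors {a}): φ is true.
For instance, at d:
  At d: []<>(r -> ~r) requires <>(r -> ~r) at every successor {a, h, j}.
    <>(r -> ~r) fails at j, so []<>(r -> ~r) is false at d.
      At j: <>(r -> ~r) requires r -> ~r at some successor in {a}.
        At a: r -> ~r is false.
      So <>(r -> ~r) is false at j.
Satisfying worlds: {c, e, f, g, h, j}

c, e, f, g, h, j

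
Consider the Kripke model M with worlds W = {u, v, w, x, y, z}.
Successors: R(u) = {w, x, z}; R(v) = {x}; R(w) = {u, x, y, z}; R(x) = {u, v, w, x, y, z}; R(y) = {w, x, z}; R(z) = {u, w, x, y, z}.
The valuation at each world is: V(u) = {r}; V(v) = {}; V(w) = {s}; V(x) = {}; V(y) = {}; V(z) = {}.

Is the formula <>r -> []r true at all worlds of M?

Recall that []ψ holds at a world iff ψ holds at every accessible world, and <>ψ holds iff ψ holds at some accessible world.
Let φ = <>r -> []r. Evaluate φ at each world:
  u (successors {w, x, z}): φ is true.
  v (successors {x}): φ is true.
  w (successors {u, x, y, z}): φ is false.
  x (successors {u, v, w, x, y, z}): φ is false.
  y (successors {w, x, z}): φ is true.
  z (successors {u, w, x, y, z}): φ is false.
Detail at w (counterexample):
  At w: <>r is true, []r is false, so <>r -> []r is false.
    At w: <>r requires r at some successor in {u, x, y, z}.
      r holds at u, so <>r is true at w.
    At w: []r requires r at every successor {u, x, y, z}.
      r fails at x, so []r is false at w.

No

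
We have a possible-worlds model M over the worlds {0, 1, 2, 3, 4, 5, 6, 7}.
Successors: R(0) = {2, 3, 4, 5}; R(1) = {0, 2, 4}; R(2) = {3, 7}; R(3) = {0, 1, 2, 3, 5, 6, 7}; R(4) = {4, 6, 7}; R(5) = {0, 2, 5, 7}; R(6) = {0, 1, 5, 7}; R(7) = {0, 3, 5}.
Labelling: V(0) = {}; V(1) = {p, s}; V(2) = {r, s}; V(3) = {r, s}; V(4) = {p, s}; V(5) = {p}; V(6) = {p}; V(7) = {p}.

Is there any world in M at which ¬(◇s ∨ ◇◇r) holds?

Recall that ◇ψ holds at a world iff ψ holds at some accessible world.
Let φ = ¬(◇s ∨ ◇◇r). Evaluate φ at each world:
  0 (successors {2, 3, 4, 5}): φ is false.
  1 (successors {0, 2, 4}): φ is false.
  2 (successors {3, 7}): φ is false.
  3 (successors {0, 1, 2, 3, 5, 6, 7}): φ is false.
  4 (successors {4, 6, 7}): φ is false.
  5 (successors {0, 2, 5, 7}): φ is false.
  6 (successors {0, 1, 5, 7}): φ is false.
  7 (successors {0, 3, 5}): φ is false.
For instance, at 2:
  At 2: ◇s ∨ ◇◇r is true, so ¬(◇s ∨ ◇◇r) is false.
    At 2: ◇s is true, ◇◇r is true, so ◇s ∨ ◇◇r is true.
      At 2: ◇s requires s at some successor in {3, 7}.
        s holds at 3, so ◇s is true at 2.
      At 2: ◇◇r requires ◇r at some successor in {3, 7}.
        ◇r holds at 3, so ◇◇r is true at 2.

No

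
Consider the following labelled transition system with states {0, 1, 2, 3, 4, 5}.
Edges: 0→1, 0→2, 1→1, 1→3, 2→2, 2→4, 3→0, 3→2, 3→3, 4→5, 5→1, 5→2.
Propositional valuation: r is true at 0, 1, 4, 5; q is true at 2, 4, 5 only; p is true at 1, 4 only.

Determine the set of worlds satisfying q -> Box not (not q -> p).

0, 1, 3

Recall that Box ψ holds at a world iff ψ holds at every accessible world, and Dia ψ holds iff ψ holds at some accessible world.
Let φ = q -> Box not (not q -> p). Evaluate φ at each world:
  0 (successors {1, 2}): φ is true.
  1 (successors {1, 3}): φ is true.
  2 (successors {2, 4}): φ is false.
  3 (successors {0, 2, 3}): φ is true.
  4 (successors {5}): φ is false.
  5 (successors {1, 2}): φ is false.
For instance, at 5:
  At 5: q is true, Box not (not q -> p) is false, so q -> Box not (not q -> p) is false.
    At 5: Box not (not q -> p) requires not (not q -> p) at every successor {1, 2}.
      not (not q -> p) fails at 1, so Box not (not q -> p) is false at 5.
Satisfying worlds: {0, 1, 3}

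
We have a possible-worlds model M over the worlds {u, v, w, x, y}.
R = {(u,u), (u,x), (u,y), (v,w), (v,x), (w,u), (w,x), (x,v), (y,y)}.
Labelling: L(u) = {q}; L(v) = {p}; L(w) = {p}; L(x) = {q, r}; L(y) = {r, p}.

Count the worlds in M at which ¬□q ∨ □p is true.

4

Let φ = ¬□q ∨ □p. Evaluate φ at each world:
  u (successors {u, x, y}): φ is true.
  v (successors {w, x}): φ is true.
  w (successors {u, x}): φ is false.
  x (successors {v}): φ is true.
  y (successors {y}): φ is true.
For instance, at w:
  At w: ¬□q is false, □p is false, so ¬□q ∨ □p is false.
    At w: □q is true, so ¬□q is false.
      At w: □q requires q at every successor {u, x}.
        At u: q is true.
        At x: q is true.
      So □q is true at w.
    At w: □p requires p at every successor {u, x}.
      p fails at u, so □p is false at w.
Satisfying worlds: {u, v, x, y}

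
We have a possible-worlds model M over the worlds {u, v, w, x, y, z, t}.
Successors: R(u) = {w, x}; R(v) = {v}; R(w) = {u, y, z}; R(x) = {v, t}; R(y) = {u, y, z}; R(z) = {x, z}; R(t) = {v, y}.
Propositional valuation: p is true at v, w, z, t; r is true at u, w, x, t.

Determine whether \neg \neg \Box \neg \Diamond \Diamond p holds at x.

At x: \neg \Box \neg \Diamond \Diamond p is true, so \neg \neg \Box \neg \Diamond \Diamond p is false.
  At x: \Box \neg \Diamond \Diamond p is false, so \neg \Box \neg \Diamond \Diamond p is true.
    At x: \Box \neg \Diamond \Diamond p requires \neg \Diamond \Diamond p at every successor {v, t}.
      \neg \Diamond \Diamond p fails at v, so \Box \neg \Diamond \Diamond p is false at x.

No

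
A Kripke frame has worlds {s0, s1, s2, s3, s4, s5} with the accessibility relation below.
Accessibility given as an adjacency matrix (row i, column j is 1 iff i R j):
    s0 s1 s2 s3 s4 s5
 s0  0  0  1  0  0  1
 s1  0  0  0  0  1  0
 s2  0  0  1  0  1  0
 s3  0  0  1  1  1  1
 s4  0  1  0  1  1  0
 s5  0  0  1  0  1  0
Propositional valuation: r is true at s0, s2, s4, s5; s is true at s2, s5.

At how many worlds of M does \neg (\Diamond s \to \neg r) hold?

Recall that \Diamond ψ holds at a world iff ψ holds at some accessible world.
Let φ = \neg (\Diamond s \to \neg r). Evaluate φ at each world:
  s0 (successors {s2, s5}): φ is true.
  s1 (successors {s4}): φ is false.
  s2 (successors {s2, s4}): φ is true.
  s3 (successors {s2, s3, s4, s5}): φ is false.
  s4 (successors {s1, s3, s4}): φ is false.
  s5 (successors {s2, s4}): φ is true.
For instance, at s0:
  At s0: \Diamond s \to \neg r is false, so \neg (\Diamond s \to \neg r) is true.
    At s0: \Diamond s is true, \neg r is false, so \Diamond s \to \neg r is false.
      At s0: \Diamond s requires s at some successor in {s2, s5}.
        s holds at s2, so \Diamond s is true at s0.
Satisfying worlds: {s0, s2, s5}

3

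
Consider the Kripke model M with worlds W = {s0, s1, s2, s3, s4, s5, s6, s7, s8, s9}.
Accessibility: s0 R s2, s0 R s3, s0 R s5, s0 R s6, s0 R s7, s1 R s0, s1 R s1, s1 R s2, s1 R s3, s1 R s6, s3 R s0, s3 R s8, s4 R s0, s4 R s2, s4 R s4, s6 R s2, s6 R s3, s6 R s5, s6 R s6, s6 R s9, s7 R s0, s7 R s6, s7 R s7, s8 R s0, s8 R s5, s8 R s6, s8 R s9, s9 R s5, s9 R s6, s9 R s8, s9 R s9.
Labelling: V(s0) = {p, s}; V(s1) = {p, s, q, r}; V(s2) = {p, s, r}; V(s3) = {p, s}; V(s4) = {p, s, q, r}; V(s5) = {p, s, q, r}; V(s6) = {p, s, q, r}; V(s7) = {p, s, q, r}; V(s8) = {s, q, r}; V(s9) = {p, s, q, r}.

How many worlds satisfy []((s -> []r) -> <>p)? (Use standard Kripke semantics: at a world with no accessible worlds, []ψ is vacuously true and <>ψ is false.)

Let φ = []((s -> []r) -> <>p). Evaluate φ at each world:
  s0 (successors {s2, s3, s5, s6, s7}): φ is false.
  s1 (successors {s0, s1, s2, s3, s6}): φ is false.
  s2 (successors ∅): φ is true.
  s3 (successors {s0, s8}): φ is true.
  s4 (successors {s0, s2, s4}): φ is false.
  s5 (successors ∅): φ is true.
  s6 (successors {s2, s3, s5, s6, s9}): φ is false.
  s7 (successors {s0, s6, s7}): φ is true.
  s8 (successors {s0, s5, s6, s9}): φ is false.
  s9 (successors {s5, s6, s8, s9}): φ is false.
For instance, at s8:
  At s8: []((s -> []r) -> <>p) requires (s -> []r) -> <>p at every successor {s0, s5, s6, s9}.
    (s -> []r) -> <>p fails at s5, so []((s -> []r) -> <>p) is false at s8.
      At s5: s -> []r is true, <>p is false, so (s -> []r) -> <>p is false.
Satisfying worlds: {s2, s3, s5, s7}

4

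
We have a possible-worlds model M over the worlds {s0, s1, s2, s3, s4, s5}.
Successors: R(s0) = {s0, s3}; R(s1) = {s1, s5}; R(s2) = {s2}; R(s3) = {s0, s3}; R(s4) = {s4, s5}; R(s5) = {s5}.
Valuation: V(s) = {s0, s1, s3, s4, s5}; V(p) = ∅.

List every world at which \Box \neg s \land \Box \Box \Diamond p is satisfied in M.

none

Let φ = \Box \neg s \land \Box \Box \Diamond p. Evaluate φ at each world:
  s0 (successors {s0, s3}): φ is false.
  s1 (successors {s1, s5}): φ is false.
  s2 (successors {s2}): φ is false.
  s3 (successors {s0, s3}): φ is false.
  s4 (successors {s4, s5}): φ is false.
  s5 (successors {s5}): φ is false.
For instance, at s1:
  At s1: \Box \neg s is false, \Box \Box \Diamond p is false, so \Box \neg s \land \Box \Box \Diamond p is false.
    At s1: \Box \neg s requires \neg s at every successor {s1, s5}.
      \neg s fails at s1, so \Box \neg s is false at s1.
    At s1: \Box \Box \Diamond p requires \Box \Diamond p at every successor {s1, s5}.
      \Box \Diamond p fails at s1, so \Box \Box \Diamond p is false at s1.
Satisfying worlds: none.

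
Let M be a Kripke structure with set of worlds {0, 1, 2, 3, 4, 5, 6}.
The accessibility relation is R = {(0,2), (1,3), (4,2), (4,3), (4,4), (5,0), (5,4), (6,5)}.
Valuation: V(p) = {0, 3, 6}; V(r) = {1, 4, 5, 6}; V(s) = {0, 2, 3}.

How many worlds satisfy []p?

3

Let φ = []p. Evaluate φ at each world:
  0 (successors {2}): φ is false.
  1 (successors {3}): φ is true.
  2 (successors ∅): φ is true.
  3 (successors ∅): φ is true.
  4 (successors {2, 3, 4}): φ is false.
  5 (successors {0, 4}): φ is false.
  6 (successors {5}): φ is false.
For instance, at 1:
  At 1: []p requires p at every successor {3}.
    At 3: p is true.
  So []p is true at 1.
Satisfying worlds: {1, 2, 3}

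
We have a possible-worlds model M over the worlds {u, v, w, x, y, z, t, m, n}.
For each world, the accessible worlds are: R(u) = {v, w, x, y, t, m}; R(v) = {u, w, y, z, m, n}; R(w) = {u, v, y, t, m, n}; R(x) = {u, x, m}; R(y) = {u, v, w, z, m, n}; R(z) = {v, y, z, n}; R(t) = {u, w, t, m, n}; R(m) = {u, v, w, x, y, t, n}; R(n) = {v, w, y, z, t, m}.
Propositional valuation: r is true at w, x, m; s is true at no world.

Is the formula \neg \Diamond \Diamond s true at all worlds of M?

Yes

Recall that \Diamond ψ holds at a world iff ψ holds at some accessible world.
Let φ = \neg \Diamond \Diamond s. Evaluate φ at each world:
  u (successors {v, w, x, y, t, m}): φ is true.
  v (successors {u, w, y, z, m, n}): φ is true.
  w (successors {u, v, y, t, m, n}): φ is true.
  x (successors {u, x, m}): φ is true.
  y (successors {u, v, w, z, m, n}): φ is true.
  z (successors {v, y, z, n}): φ is true.
  t (successors {u, w, t, m, n}): φ is true.
  m (successors {u, v, w, x, y, t, n}): φ is true.
  n (successors {v, w, y, z, t, m}): φ is true.
For instance, at m:
  At m: \Diamond \Diamond s is false, so \neg \Diamond \Diamond s is true.
    At m: \Diamond \Diamond s requires \Diamond s at some successor in {u, v, w, x, y, t, n}.
      At u: \Diamond s is false.
      At v: \Diamond s is false.
      At w: \Diamond s is false.
      At x: \Diamond s is false.
      At y: \Diamond s is false.
      At t: \Diamond s is false.
      At n: \Diamond s is false.
    So \Diamond \Diamond s is false at m.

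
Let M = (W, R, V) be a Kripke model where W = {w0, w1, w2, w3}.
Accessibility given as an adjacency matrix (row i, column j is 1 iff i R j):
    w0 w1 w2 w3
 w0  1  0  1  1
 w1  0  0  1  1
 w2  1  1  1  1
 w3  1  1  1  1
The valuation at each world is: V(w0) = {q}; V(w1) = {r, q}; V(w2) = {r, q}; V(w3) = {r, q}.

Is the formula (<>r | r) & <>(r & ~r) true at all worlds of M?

No

Let φ = (<>r | r) & <>(r & ~r). Evaluate φ at each world:
  w0 (successors {w0, w2, w3}): φ is false.
  w1 (successors {w2, w3}): φ is false.
  w2 (successors {w0, w1, w2, w3}): φ is false.
  w3 (successors {w0, w1, w2, w3}): φ is false.
Detail at w0 (counterexample):
  At w0: <>r | r is true, <>(r & ~r) is false, so (<>r | r) & <>(r & ~r) is false.
    At w0: <>r is true, r is false, so <>r | r is true.
      At w0: <>r requires r at some successor in {w0, w2, w3}.
        r holds at w2, so <>r is true at w0.
    At w0: <>(r & ~r) requires r & ~r at some successor in {w0, w2, w3}.
      At w0: r & ~r is false.
      At w2: r & ~r is false.
      At w3: r & ~r is false.
    So <>(r & ~r) is false at w0.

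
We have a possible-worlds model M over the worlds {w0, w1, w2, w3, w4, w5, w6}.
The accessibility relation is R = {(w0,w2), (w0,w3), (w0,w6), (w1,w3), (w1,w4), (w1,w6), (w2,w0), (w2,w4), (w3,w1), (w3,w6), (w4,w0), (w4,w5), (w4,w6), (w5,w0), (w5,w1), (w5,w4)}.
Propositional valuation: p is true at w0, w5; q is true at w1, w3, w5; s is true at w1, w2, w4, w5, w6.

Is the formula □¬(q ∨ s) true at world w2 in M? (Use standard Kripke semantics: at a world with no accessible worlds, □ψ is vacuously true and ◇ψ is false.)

At w2: □¬(q ∨ s) requires ¬(q ∨ s) at every successor {w0, w4}.
  ¬(q ∨ s) fails at w4, so □¬(q ∨ s) is false at w2.

No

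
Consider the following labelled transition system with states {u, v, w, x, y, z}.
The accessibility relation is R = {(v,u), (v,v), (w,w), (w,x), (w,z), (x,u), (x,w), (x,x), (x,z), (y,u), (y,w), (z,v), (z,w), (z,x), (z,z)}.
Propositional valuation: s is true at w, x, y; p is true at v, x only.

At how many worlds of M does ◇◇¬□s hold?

Let φ = ◇◇¬□s. Evaluate φ at each world:
  u (successors ∅): φ is false.
  v (successors {u, v}): φ is true.
  w (successors {w, x, z}): φ is true.
  x (successors {u, w, x, z}): φ is true.
  y (successors {u, w}): φ is true.
  z (successors {v, w, x, z}): φ is true.
For instance, at v:
  At v: ◇◇¬□s requires ◇¬□s at some successor in {u, v}.
    ◇¬□s holds at v, so ◇◇¬□s is true at v.
      At v: ◇¬□s requires ¬□s at some successor in {u, v}.
        ¬□s holds at v, so ◇¬□s is true at v.
Satisfying worlds: {v, w, x, y, z}

5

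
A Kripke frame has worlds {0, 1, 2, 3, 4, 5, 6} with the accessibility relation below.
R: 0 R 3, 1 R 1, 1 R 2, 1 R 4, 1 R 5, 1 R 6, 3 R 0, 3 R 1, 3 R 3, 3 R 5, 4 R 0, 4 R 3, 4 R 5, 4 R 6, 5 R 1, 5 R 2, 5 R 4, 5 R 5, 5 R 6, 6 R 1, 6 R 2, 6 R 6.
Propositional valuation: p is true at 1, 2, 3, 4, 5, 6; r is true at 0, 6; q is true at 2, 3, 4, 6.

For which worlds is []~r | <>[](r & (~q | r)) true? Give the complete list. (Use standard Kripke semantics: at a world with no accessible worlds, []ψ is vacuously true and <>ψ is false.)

0, 1, 2, 5, 6

Let φ = []~r | <>[](r & (~q | r)). Evaluate φ at each world:
  0 (successors {3}): φ is true.
  1 (successors {1, 2, 4, 5, 6}): φ is true.
  2 (successors ∅): φ is true.
  3 (successors {0, 1, 3, 5}): φ is false.
  4 (successors {0, 3, 5, 6}): φ is false.
  5 (successors {1, 2, 4, 5, 6}): φ is true.
  6 (successors {1, 2, 6}): φ is true.
For instance, at 0:
  At 0: []~r is true, <>[](r & (~q | r)) is false, so []~r | <>[](r & (~q | r)) is true.
    At 0: []~r requires ~r at every successor {3}.
      At 3: ~r is true.
    So []~r is true at 0.
    At 0: <>[](r & (~q | r)) requires [](r & (~q | r)) at some successor in {3}.
      At 3: [](r & (~q | r)) is false.
    So <>[](r & (~q | r)) is false at 0.
Satisfying worlds: {0, 1, 2, 5, 6}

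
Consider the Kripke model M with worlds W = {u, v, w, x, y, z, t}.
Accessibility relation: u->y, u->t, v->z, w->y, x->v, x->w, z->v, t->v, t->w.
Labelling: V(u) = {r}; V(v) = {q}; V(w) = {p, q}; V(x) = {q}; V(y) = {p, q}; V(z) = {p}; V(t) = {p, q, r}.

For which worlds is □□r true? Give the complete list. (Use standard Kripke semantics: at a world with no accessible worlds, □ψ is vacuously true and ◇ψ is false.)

w, y

Let φ = □□r. Evaluate φ at each world:
  u (successors {y, t}): φ is false.
  v (successors {z}): φ is false.
  w (successors {y}): φ is true.
  x (successors {v, w}): φ is false.
  y (successors ∅): φ is true.
  z (successors {v}): φ is false.
  t (successors {v, w}): φ is false.
For instance, at v:
  At v: □□r requires □r at every successor {z}.
    □r fails at z, so □□r is false at v.
      At z: □r requires r at every successor {v}.
        r fails at v, so □r is false at z.
Satisfying worlds: {w, y}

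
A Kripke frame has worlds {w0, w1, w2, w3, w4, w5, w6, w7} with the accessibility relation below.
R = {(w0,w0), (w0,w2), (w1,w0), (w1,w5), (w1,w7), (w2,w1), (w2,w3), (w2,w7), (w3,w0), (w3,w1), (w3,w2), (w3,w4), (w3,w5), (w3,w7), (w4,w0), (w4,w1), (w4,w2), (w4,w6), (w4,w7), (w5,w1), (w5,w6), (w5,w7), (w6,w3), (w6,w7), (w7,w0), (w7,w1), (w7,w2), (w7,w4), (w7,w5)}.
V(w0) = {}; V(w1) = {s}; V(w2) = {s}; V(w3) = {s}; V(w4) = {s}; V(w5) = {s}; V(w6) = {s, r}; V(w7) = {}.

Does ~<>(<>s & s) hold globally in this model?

Let φ = ~<>(<>s & s). Evaluate φ at each world:
  w0 (successors {w0, w2}): φ is false.
  w1 (successors {w0, w5, w7}): φ is false.
  w2 (successors {w1, w3, w7}): φ is false.
  w3 (successors {w0, w1, w2, w4, w5, w7}): φ is false.
  w4 (successors {w0, w1, w2, w6, w7}): φ is false.
  w5 (successors {w1, w6, w7}): φ is false.
  w6 (successors {w3, w7}): φ is false.
  w7 (successors {w0, w1, w2, w4, w5}): φ is false.
Detail at w0 (counterexample):
  At w0: <>(<>s & s) is true, so ~<>(<>s & s) is false.
    At w0: <>(<>s & s) requires <>s & s at some successor in {w0, w2}.
      <>s & s holds at w2, so <>(<>s & s) is true at w0.

No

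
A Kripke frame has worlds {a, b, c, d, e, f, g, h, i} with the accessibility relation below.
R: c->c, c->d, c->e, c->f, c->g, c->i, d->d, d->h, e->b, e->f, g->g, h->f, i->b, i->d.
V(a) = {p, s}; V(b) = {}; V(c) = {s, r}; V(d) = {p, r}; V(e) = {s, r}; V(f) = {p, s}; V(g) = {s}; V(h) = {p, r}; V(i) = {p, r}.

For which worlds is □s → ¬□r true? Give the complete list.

Let φ = □s → ¬□r. Evaluate φ at each world:
  a (successors ∅): φ is false.
  b (successors ∅): φ is false.
  c (successors {c, d, e, f, g, i}): φ is true.
  d (successors {d, h}): φ is true.
  e (successors {b, f}): φ is true.
  f (successors ∅): φ is false.
  g (successors {g}): φ is true.
  h (successors {f}): φ is true.
  i (successors {b, d}): φ is true.
For instance, at e:
  At e: □s is false, ¬□r is true, so □s → ¬□r is true.
    At e: □s requires s at every successor {b, f}.
      s fails at b, so □s is false at e.
    At e: □r is false, so ¬□r is true.
      At e: □r requires r at every successor {b, f}.
        r fails at b, so □r is false at e.
Satisfying worlds: {c, d, e, g, h, i}

c, d, e, g, h, i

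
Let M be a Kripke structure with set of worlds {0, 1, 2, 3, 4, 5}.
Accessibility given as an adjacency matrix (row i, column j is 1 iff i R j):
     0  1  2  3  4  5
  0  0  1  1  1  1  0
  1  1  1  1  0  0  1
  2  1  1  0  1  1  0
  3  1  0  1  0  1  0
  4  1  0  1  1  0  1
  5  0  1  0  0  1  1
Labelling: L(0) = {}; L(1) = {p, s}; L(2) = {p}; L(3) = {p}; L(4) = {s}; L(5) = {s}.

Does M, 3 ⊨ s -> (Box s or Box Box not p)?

Yes

At 3: s is false, Box s or Box Box not p is false, so s -> (Box s or Box Box not p) is true.
  At 3: Box s is false, Box Box not p is false, so Box s or Box Box not p is false.
    At 3: Box s requires s at every successor {0, 2, 4}.
      s fails at 0, so Box s is false at 3.
    At 3: Box Box not p requires Box not p at every successor {0, 2, 4}.
      Box not p fails at 0, so Box Box not p is false at 3.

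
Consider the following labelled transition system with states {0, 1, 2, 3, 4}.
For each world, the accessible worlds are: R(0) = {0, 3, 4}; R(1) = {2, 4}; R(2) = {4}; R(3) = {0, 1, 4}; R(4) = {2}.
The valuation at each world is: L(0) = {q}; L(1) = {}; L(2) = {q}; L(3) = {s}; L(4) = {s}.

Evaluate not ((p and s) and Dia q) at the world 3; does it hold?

Yes

At 3: (p and s) and Dia q is false, so not ((p and s) and Dia q) is true.
  At 3: p and s is false, Dia q is true, so (p and s) and Dia q is false.
    At 3: Dia q requires q at some successor in {0, 1, 4}.
      q holds at 0, so Dia q is true at 3.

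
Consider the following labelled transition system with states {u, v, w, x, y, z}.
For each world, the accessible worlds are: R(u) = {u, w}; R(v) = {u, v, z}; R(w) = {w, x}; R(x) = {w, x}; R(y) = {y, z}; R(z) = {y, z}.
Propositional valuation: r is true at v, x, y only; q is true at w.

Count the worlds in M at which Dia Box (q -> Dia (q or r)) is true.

Let φ = Dia Box (q -> Dia (q or r)). Evaluate φ at each world:
  u (successors {u, w}): φ is true.
  v (successors {u, v, z}): φ is true.
  w (successors {w, x}): φ is true.
  x (successors {w, x}): φ is true.
  y (successors {y, z}): φ is true.
  z (successors {y, z}): φ is true.
For instance, at u:
  At u: Dia Box (q -> Dia (q or r)) requires Box (q -> Dia (q or r)) at some successor in {u, w}.
    Box (q -> Dia (q or r)) holds at u, so Dia Box (q -> Dia (q or r)) is true at u.
      At u: Box (q -> Dia (q or r)) requires q -> Dia (q or r) at every successor {u, w}.
        At u: q -> Dia (q or r) is true.
        At w: q -> Dia (q or r) is true.
      So Box (q -> Dia (q or r)) is true at u.
Satisfying worlds: {u, v, w, x, y, z}

6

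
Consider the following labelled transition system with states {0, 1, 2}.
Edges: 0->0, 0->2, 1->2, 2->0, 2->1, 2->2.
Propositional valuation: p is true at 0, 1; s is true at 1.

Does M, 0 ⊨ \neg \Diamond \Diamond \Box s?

Yes

At 0: \Diamond \Diamond \Box s is false, so \neg \Diamond \Diamond \Box s is true.
  At 0: \Diamond \Diamond \Box s requires \Diamond \Box s at some successor in {0, 2}.
    At 0: \Diamond \Box s is false.
    At 2: \Diamond \Box s is false.
  So \Diamond \Diamond \Box s is false at 0.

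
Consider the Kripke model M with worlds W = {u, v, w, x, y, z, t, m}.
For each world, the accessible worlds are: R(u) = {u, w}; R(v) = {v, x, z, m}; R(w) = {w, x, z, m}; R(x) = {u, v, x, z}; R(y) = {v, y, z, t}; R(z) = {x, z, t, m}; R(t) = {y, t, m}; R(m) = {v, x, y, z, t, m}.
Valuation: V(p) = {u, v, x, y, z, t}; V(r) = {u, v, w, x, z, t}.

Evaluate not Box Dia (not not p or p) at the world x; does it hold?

No

Recall that Box ψ holds at a world iff ψ holds at every accessible world, and Dia ψ holds iff ψ holds at some accessible world.
At x: Box Dia (not not p or p) is true, so not Box Dia (not not p or p) is false.
  At x: Box Dia (not not p or p) requires Dia (not not p or p) at every successor {u, v, x, z}.
    At u: Dia (not not p or p) is true.
    At v: Dia (not not p or p) is true.
    At x: Dia (not not p or p) is true.
    At z: Dia (not not p or p) is true.
  So Box Dia (not not p or p) is true at x.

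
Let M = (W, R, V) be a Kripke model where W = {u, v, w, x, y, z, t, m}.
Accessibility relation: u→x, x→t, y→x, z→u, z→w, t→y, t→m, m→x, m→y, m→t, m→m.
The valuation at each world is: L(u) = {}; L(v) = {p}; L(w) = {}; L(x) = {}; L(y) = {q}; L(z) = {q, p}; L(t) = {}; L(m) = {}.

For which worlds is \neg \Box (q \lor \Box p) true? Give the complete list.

u, x, y, z, t, m

Let φ = \neg \Box (q \lor \Box p). Evaluate φ at each world:
  u (successors {x}): φ is true.
  v (successors ∅): φ is false.
  w (successors ∅): φ is false.
  x (successors {t}): φ is true.
  y (successors {x}): φ is true.
  z (successors {u, w}): φ is true.
  t (successors {y, m}): φ is true.
  m (successors {x, y, t, m}): φ is true.
For instance, at t:
  At t: \Box (q \lor \Box p) is false, so \neg \Box (q \lor \Box p) is true.
    At t: \Box (q \lor \Box p) requires q \lor \Box p at every successor {y, m}.
      q \lor \Box p fails at m, so \Box (q \lor \Box p) is false at t.
Satisfying worlds: {u, x, y, z, t, m}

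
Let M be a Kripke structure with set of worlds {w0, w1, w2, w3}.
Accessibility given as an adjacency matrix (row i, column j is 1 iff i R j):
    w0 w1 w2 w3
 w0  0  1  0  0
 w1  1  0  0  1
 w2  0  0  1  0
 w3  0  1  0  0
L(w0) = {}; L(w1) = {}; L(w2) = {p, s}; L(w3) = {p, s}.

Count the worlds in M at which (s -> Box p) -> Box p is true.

Let φ = (s -> Box p) -> Box p. Evaluate φ at each world:
  w0 (successors {w1}): φ is false.
  w1 (successors {w0, w3}): φ is false.
  w2 (successors {w2}): φ is true.
  w3 (successors {w1}): φ is true.
For instance, at w2:
  At w2: s -> Box p is true, Box p is true, so (s -> Box p) -> Box p is true.
    At w2: s is true, Box p is true, so s -> Box p is true.
      At w2: Box p requires p at every successor {w2}.
        At w2: p is true.
      So Box p is true at w2.
    At w2: Box p requires p at every successor {w2}.
      At w2: p is true.
    So Box p is true at w2.
Satisfying worlds: {w2, w3}

2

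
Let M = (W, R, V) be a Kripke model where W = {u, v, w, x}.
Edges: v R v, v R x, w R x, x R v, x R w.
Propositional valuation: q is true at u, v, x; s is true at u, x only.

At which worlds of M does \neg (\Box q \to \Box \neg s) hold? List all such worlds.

Recall that \Box ψ holds at a world iff ψ holds at every accessible world, and \Diamond ψ holds iff ψ holds at some accessible world.
Let φ = \neg (\Box q \to \Box \neg s). Evaluate φ at each world:
  u (successors ∅): φ is false.
  v (successors {v, x}): φ is true.
  w (successors {x}): φ is true.
  x (successors {v, w}): φ is false.
For instance, at x:
  At x: \Box q \to \Box \neg s is true, so \neg (\Box q \to \Box \neg s) is false.
    At x: \Box q is false, \Box \neg s is true, so \Box q \to \Box \neg s is true.
      At x: \Box q requires q at every successor {v, w}.
        q fails at w, so \Box q is false at x.
      At x: \Box \neg s requires \neg s at every successor {v, w}.
        At v: \neg s is true.
        At w: \neg s is true.
      So \Box \neg s is true at x.
Satisfying worlds: {v, w}

v, w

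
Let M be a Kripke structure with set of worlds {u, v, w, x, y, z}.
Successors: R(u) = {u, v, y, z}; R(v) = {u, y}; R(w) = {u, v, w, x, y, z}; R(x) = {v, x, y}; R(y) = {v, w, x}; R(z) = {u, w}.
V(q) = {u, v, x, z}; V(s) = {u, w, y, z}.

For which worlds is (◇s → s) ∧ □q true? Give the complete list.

none

Recall that □ψ holds at a world iff ψ holds at every accessible world, and ◇ψ holds iff ψ holds at some accessible world.
Let φ = (◇s → s) ∧ □q. Evaluate φ at each world:
  u (successors {u, v, y, z}): φ is false.
  v (successors {u, y}): φ is false.
  w (successors {u, v, w, x, y, z}): φ is false.
  x (successors {v, x, y}): φ is false.
  y (successors {v, w, x}): φ is false.
  z (successors {u, w}): φ is false.
For instance, at x:
  At x: ◇s → s is false, □q is false, so (◇s → s) ∧ □q is false.
    At x: ◇s is true, s is false, so ◇s → s is false.
      At x: ◇s requires s at some successor in {v, x, y}.
        s holds at y, so ◇s is true at x.
    At x: □q requires q at every successor {v, x, y}.
      q fails at y, so □q is false at x.
Satisfying worlds: none.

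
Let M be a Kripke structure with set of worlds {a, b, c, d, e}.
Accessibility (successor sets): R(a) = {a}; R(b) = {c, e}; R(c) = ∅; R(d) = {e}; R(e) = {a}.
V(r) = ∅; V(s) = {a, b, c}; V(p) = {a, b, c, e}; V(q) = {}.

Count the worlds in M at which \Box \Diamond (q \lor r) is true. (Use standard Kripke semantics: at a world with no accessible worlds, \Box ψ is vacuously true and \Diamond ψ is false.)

1

Let φ = \Box \Diamond (q \lor r). Evaluate φ at each world:
  a (successors {a}): φ is false.
  b (successors {c, e}): φ is false.
  c (successors ∅): φ is true.
  d (successors {e}): φ is false.
  e (successors {a}): φ is false.
For instance, at b:
  At b: \Box \Diamond (q \lor r) requires \Diamond (q \lor r) at every successor {c, e}.
    \Diamond (q \lor r) fails at c, so \Box \Diamond (q \lor r) is false at b.
      At c: no accessible worlds, so \Diamond (q \lor r) is false.
Satisfying worlds: {c}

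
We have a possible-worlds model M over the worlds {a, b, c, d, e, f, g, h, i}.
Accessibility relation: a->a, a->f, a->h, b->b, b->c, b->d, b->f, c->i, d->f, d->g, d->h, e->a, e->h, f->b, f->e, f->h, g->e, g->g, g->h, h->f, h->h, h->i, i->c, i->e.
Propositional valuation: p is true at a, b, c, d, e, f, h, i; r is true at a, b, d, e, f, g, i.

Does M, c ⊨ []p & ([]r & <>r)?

At c: []p is true, []r & <>r is true, so []p & ([]r & <>r) is true.
  At c: []p requires p at every successor {i}.
    At i: p is true.
  So []p is true at c.
  At c: []r is true, <>r is true, so []r & <>r is true.
    At c: []r requires r at every successor {i}.
      At i: r is true.
    So []r is true at c.
    At c: <>r requires r at some successor in {i}.
      r holds at i, so <>r is true at c.

Yes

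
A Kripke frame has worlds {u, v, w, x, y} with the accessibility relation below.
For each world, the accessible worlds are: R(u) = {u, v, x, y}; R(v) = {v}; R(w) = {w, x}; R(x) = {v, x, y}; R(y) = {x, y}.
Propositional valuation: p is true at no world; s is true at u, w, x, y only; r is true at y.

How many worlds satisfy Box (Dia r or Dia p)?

1

Let φ = Box (Dia r or Dia p). Evaluate φ at each world:
  u (successors {u, v, x, y}): φ is false.
  v (successors {v}): φ is false.
  w (successors {w, x}): φ is false.
  x (successors {v, x, y}): φ is false.
  y (successors {x, y}): φ is true.
For instance, at y:
  At y: Box (Dia r or Dia p) requires Dia r or Dia p at every successor {x, y}.
      At x: Dia r is true, Dia p is false, so Dia r or Dia p is true.
      At y: Dia r is true, Dia p is false, so Dia r or Dia p is true.
  So Box (Dia r or Dia p) is true at y.
Satisfying worlds: {y}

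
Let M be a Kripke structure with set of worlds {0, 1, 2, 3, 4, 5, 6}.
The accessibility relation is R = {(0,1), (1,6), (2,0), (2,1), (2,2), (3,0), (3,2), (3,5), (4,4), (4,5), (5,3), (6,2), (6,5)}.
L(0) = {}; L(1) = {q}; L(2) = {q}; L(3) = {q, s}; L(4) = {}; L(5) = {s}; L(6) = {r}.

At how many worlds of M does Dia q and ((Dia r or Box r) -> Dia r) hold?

5

Let φ = Dia q and ((Dia r or Box r) -> Dia r). Evaluate φ at each world:
  0 (successors {1}): φ is true.
  1 (successors {6}): φ is false.
  2 (successors {0, 1, 2}): φ is true.
  3 (successors {0, 2, 5}): φ is true.
  4 (successors {4, 5}): φ is false.
  5 (successors {3}): φ is true.
  6 (successors {2, 5}): φ is true.
For instance, at 6:
  At 6: Dia q is true, (Dia r or Box r) -> Dia r is true, so Dia q and ((Dia r or Box r) -> Dia r) is true.
    At 6: Dia q requires q at some successor in {2, 5}.
      q holds at 2, so Dia q is true at 6.
    At 6: Dia r or Box r is false, Dia r is false, so (Dia r or Box r) -> Dia r is true.
      At 6: Dia r is false, Box r is false, so Dia r or Box r is false.
      At 6: Dia r requires r at some successor in {2, 5}.
        At 2: r is false.
        At 5: r is false.
      So Dia r is false at 6.
Satisfying worlds: {0, 2, 3, 5, 6}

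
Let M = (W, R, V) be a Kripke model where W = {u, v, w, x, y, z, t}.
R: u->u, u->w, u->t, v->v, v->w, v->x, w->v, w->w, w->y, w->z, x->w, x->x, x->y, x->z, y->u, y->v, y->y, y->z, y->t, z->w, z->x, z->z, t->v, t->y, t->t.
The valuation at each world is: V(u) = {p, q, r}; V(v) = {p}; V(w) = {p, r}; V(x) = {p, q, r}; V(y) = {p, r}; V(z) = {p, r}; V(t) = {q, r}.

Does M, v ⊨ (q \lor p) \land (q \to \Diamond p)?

At v: q \lor p is true, q \to \Diamond p is true, so (q \lor p) \land (q \to \Diamond p) is true.
  At v: q is false, \Diamond p is true, so q \to \Diamond p is true.
    At v: \Diamond p requires p at some successor in {v, w, x}.
      p holds at v, so \Diamond p is true at v.

Yes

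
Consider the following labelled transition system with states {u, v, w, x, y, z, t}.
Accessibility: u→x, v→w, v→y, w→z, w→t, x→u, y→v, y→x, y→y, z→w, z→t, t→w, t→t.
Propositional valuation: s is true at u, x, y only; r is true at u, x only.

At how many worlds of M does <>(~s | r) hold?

7

Let φ = <>(~s | r). Evaluate φ at each world:
  u (successors {x}): φ is true.
  v (successors {w, y}): φ is true.
  w (successors {z, t}): φ is true.
  x (successors {u}): φ is true.
  y (successors {v, x, y}): φ is true.
  z (successors {w, t}): φ is true.
  t (successors {w, t}): φ is true.
For instance, at u:
  At u: <>(~s | r) requires ~s | r at some successor in {x}.
    ~s | r holds at x, so <>(~s | r) is true at u.
Satisfying worlds: {u, v, w, x, y, z, t}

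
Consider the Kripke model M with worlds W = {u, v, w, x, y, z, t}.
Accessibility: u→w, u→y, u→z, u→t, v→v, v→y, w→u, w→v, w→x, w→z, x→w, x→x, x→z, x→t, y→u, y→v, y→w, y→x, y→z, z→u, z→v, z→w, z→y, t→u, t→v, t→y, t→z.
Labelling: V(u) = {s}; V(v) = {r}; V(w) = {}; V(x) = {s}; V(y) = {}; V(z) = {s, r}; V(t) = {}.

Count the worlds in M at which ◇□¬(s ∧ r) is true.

Let φ = ◇□¬(s ∧ r). Evaluate φ at each world:
  u (successors {w, y, z, t}): φ is true.
  v (successors {v, y}): φ is true.
  w (successors {u, v, x, z}): φ is true.
  x (successors {w, x, z, t}): φ is true.
  y (successors {u, v, w, x, z}): φ is true.
  z (successors {u, v, w, y}): φ is true.
  t (successors {u, v, y, z}): φ is true.
For instance, at v:
  At v: ◇□¬(s ∧ r) requires □¬(s ∧ r) at some successor in {v, y}.
    □¬(s ∧ r) holds at v, so ◇□¬(s ∧ r) is true at v.
      At v: □¬(s ∧ r) requires ¬(s ∧ r) at every successor {v, y}.
        At v: ¬(s ∧ r) is true.
        At y: ¬(s ∧ r) is true.
      So □¬(s ∧ r) is true at v.
Satisfying worlds: {u, v, w, x, y, z, t}

7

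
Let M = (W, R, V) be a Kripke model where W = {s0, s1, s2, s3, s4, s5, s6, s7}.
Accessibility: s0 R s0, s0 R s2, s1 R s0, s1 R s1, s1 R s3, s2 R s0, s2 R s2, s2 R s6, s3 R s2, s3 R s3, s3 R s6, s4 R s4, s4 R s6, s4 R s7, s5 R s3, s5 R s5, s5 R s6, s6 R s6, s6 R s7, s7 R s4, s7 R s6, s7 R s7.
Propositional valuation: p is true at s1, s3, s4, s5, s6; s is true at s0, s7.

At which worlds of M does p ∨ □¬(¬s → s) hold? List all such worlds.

Let φ = p ∨ □¬(¬s → s). Evaluate φ at each world:
  s0 (successors {s0, s2}): φ is false.
  s1 (successors {s0, s1, s3}): φ is true.
  s2 (successors {s0, s2, s6}): φ is false.
  s3 (successors {s2, s3, s6}): φ is true.
  s4 (successors {s4, s6, s7}): φ is true.
  s5 (successors {s3, s5, s6}): φ is true.
  s6 (successors {s6, s7}): φ is true.
  s7 (successors {s4, s6, s7}): φ is false.
For instance, at s0:
  At s0: p is false, □¬(¬s → s) is false, so p ∨ □¬(¬s → s) is false.
    At s0: □¬(¬s → s) requires ¬(¬s → s) at every successor {s0, s2}.
      ¬(¬s → s) fails at s0, so □¬(¬s → s) is false at s0.
Satisfying worlds: {s1, s3, s4, s5, s6}

s1, s3, s4, s5, s6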